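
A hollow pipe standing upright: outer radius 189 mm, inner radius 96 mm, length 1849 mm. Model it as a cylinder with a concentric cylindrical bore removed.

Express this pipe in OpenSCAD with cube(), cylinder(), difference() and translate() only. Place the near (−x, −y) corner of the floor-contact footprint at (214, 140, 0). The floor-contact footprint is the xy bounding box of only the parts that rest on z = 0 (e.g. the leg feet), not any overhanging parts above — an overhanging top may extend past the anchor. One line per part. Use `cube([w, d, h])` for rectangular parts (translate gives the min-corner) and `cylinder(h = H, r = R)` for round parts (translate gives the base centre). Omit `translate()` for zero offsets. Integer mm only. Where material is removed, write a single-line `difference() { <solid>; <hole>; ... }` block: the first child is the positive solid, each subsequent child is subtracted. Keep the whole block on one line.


difference() { translate([403, 329, 0]) cylinder(h = 1849, r = 189); translate([403, 329, 0]) cylinder(h = 1849, r = 96); }


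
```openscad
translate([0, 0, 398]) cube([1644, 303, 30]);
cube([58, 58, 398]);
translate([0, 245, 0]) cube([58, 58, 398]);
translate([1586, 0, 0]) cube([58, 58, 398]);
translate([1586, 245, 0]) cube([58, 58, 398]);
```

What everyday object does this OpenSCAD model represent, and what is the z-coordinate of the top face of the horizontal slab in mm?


A bench. The seat-top height is 428 mm.

A long slab on four corner posts — a bench. The slab sits at z = 398 with thickness 30, so the top is 398 + 30 = 428 mm.


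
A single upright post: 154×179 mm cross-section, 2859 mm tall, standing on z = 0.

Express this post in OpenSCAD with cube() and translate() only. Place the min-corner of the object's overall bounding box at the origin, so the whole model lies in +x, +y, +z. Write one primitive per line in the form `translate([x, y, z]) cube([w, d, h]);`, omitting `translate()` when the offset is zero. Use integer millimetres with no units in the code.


cube([154, 179, 2859]);


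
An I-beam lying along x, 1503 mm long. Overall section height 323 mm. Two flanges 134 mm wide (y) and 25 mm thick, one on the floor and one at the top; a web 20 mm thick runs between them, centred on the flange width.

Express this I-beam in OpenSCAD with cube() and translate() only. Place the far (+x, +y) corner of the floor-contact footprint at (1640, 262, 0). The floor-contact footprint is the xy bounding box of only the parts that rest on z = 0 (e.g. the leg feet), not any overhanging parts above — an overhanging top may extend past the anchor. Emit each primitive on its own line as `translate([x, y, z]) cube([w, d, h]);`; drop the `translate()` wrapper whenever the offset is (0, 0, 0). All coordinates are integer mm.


translate([137, 128, 0]) cube([1503, 134, 25]);
translate([137, 185, 25]) cube([1503, 20, 273]);
translate([137, 128, 298]) cube([1503, 134, 25]);


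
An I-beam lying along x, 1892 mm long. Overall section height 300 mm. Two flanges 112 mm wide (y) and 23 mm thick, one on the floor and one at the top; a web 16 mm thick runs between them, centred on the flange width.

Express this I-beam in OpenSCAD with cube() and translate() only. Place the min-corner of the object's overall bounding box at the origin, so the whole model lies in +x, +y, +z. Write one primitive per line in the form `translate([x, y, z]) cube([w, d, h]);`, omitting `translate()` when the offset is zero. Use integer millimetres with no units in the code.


cube([1892, 112, 23]);
translate([0, 48, 23]) cube([1892, 16, 254]);
translate([0, 0, 277]) cube([1892, 112, 23]);


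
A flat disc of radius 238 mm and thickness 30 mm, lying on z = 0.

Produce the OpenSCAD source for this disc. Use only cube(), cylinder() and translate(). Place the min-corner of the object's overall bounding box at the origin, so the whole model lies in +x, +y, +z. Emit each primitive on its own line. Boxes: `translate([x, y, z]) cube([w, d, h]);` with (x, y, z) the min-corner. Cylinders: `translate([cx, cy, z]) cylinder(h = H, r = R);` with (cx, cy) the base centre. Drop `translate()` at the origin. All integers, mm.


translate([238, 238, 0]) cylinder(h = 30, r = 238);


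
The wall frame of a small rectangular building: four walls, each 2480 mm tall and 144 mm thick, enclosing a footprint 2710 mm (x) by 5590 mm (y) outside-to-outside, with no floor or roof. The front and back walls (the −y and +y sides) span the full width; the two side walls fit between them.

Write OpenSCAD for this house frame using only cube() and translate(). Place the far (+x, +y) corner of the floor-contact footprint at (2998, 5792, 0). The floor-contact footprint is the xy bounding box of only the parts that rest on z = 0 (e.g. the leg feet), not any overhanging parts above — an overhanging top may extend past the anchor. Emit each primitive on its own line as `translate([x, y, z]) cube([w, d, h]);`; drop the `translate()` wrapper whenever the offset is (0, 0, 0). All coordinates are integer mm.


translate([288, 202, 0]) cube([2710, 144, 2480]);
translate([288, 5648, 0]) cube([2710, 144, 2480]);
translate([288, 346, 0]) cube([144, 5302, 2480]);
translate([2854, 346, 0]) cube([144, 5302, 2480]);


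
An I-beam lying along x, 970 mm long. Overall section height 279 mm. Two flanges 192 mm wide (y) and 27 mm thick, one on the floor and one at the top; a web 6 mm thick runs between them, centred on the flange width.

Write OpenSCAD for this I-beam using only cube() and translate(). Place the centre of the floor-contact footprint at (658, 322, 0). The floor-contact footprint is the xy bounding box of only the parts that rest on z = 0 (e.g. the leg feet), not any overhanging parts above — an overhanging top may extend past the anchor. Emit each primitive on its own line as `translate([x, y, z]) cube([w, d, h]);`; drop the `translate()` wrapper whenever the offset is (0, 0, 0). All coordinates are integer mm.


translate([173, 226, 0]) cube([970, 192, 27]);
translate([173, 319, 27]) cube([970, 6, 225]);
translate([173, 226, 252]) cube([970, 192, 27]);


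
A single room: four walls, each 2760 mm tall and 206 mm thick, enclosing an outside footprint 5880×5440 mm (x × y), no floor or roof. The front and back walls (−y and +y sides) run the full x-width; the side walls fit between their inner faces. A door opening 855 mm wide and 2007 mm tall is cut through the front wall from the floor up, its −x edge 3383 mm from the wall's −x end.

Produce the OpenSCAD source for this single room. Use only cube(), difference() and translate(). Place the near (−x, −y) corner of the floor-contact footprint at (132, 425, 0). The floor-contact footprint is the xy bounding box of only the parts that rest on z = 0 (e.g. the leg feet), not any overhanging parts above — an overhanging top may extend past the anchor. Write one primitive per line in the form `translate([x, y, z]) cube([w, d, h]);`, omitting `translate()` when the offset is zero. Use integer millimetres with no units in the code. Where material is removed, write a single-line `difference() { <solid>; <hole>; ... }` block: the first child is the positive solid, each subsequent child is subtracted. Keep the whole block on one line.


difference() { translate([132, 425, 0]) cube([5880, 206, 2760]); translate([3515, 425, 0]) cube([855, 206, 2007]); }
translate([132, 5659, 0]) cube([5880, 206, 2760]);
translate([132, 631, 0]) cube([206, 5028, 2760]);
translate([5806, 631, 0]) cube([206, 5028, 2760]);


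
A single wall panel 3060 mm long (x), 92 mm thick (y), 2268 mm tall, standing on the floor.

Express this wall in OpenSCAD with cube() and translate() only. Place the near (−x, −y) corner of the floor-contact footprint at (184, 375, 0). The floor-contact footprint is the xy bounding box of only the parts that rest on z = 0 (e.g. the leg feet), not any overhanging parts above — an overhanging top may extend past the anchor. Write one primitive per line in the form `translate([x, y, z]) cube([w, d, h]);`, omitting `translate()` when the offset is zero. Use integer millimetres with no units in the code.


translate([184, 375, 0]) cube([3060, 92, 2268]);


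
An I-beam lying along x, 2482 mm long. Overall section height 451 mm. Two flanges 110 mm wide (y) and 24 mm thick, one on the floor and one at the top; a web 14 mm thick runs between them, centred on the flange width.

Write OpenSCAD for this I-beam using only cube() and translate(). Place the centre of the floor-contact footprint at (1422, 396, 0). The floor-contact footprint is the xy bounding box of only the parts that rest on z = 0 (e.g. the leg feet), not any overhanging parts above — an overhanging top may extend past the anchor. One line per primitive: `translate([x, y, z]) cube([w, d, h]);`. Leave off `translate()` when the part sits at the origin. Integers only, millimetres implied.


translate([181, 341, 0]) cube([2482, 110, 24]);
translate([181, 389, 24]) cube([2482, 14, 403]);
translate([181, 341, 427]) cube([2482, 110, 24]);


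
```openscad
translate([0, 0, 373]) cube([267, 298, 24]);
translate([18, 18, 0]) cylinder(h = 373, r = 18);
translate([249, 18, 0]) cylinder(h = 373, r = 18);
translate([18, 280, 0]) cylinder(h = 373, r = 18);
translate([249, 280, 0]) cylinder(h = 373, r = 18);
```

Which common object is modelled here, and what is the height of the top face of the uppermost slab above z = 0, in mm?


A stool. The seat height is 397 mm.

A 267×298×24 slab at z = 373 on four corner cylinders — a stool. The seat top is 373 + 24 = 397 mm.


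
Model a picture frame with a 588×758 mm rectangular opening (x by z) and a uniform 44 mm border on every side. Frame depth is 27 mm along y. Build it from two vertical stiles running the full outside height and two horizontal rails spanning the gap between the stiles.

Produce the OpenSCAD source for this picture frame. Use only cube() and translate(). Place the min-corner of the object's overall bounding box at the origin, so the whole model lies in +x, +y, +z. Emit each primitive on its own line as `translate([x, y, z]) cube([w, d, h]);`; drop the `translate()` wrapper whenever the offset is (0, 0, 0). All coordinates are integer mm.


cube([44, 27, 846]);
translate([632, 0, 0]) cube([44, 27, 846]);
translate([44, 0, 0]) cube([588, 27, 44]);
translate([44, 0, 802]) cube([588, 27, 44]);


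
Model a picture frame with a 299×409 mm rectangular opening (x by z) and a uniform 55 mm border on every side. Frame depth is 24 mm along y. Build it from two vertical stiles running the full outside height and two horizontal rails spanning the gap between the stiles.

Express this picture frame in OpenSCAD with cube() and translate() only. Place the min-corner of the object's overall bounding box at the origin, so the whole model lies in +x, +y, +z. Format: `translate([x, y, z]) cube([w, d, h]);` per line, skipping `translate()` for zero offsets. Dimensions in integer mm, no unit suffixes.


cube([55, 24, 519]);
translate([354, 0, 0]) cube([55, 24, 519]);
translate([55, 0, 0]) cube([299, 24, 55]);
translate([55, 0, 464]) cube([299, 24, 55]);


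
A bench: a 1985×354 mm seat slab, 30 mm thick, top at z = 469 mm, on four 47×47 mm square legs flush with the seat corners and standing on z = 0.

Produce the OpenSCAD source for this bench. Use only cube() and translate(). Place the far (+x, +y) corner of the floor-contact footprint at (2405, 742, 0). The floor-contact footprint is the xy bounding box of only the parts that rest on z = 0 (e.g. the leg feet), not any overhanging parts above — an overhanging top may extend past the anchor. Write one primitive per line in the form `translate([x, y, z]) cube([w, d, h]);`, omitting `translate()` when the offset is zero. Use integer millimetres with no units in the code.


translate([420, 388, 439]) cube([1985, 354, 30]);
translate([420, 388, 0]) cube([47, 47, 439]);
translate([420, 695, 0]) cube([47, 47, 439]);
translate([2358, 388, 0]) cube([47, 47, 439]);
translate([2358, 695, 0]) cube([47, 47, 439]);


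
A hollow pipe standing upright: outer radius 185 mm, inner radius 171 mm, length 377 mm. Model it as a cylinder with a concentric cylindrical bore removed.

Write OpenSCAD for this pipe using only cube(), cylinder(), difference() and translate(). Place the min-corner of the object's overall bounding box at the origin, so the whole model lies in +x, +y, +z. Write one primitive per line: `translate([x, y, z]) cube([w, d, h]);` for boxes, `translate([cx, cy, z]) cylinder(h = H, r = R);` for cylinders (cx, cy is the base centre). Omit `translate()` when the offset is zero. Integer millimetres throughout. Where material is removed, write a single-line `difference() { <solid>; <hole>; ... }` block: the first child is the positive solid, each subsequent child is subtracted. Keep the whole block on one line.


difference() { translate([185, 185, 0]) cylinder(h = 377, r = 185); translate([185, 185, 0]) cylinder(h = 377, r = 171); }


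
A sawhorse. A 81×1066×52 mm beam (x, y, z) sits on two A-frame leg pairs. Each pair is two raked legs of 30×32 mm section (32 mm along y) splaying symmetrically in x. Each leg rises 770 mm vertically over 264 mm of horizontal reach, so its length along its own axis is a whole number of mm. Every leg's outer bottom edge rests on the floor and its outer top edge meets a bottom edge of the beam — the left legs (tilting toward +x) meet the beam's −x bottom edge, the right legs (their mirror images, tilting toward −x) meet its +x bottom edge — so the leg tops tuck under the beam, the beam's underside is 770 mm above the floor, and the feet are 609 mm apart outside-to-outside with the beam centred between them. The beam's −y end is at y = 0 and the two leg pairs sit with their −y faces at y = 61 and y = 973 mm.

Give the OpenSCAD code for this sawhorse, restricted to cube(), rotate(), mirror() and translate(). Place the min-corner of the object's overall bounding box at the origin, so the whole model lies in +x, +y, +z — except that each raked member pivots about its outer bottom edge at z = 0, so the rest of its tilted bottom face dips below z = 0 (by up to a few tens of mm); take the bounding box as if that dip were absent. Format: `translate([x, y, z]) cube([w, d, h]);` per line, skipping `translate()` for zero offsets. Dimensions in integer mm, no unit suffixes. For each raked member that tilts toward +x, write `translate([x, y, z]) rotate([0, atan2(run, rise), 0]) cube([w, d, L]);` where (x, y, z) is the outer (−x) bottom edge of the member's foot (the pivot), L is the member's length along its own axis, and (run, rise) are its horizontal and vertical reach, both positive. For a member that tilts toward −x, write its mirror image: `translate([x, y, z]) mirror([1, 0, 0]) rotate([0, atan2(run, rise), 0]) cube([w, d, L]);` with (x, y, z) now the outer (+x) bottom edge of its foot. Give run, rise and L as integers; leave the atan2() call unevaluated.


translate([264, 0, 770]) cube([81, 1066, 52]);
translate([0, 61, 0]) rotate([0, atan2(264, 770), 0]) cube([30, 32, 814]);
translate([609, 61, 0]) mirror([1, 0, 0]) rotate([0, atan2(264, 770), 0]) cube([30, 32, 814]);
translate([0, 973, 0]) rotate([0, atan2(264, 770), 0]) cube([30, 32, 814]);
translate([609, 973, 0]) mirror([1, 0, 0]) rotate([0, atan2(264, 770), 0]) cube([30, 32, 814]);


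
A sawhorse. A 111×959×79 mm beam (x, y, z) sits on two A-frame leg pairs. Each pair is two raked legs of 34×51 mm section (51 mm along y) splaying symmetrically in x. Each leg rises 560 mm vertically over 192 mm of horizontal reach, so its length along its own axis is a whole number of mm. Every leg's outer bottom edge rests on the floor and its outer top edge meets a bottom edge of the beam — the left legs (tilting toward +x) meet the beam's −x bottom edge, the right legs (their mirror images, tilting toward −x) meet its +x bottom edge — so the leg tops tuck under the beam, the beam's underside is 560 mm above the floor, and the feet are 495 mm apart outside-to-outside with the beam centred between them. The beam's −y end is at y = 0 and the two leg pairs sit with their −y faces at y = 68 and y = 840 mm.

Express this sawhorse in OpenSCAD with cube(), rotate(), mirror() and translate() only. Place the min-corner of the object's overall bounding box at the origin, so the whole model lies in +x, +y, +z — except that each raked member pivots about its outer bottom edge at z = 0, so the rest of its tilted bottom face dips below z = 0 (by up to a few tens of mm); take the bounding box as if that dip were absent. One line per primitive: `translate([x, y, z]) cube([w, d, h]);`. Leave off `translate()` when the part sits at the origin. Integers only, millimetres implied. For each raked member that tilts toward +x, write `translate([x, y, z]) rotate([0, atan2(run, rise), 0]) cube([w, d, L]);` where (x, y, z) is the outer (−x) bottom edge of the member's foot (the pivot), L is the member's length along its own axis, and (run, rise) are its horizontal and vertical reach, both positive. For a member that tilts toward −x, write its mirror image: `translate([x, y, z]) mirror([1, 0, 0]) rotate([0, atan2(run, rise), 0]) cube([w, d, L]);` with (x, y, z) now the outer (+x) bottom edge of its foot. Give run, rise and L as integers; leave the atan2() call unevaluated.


translate([192, 0, 560]) cube([111, 959, 79]);
translate([0, 68, 0]) rotate([0, atan2(192, 560), 0]) cube([34, 51, 592]);
translate([495, 68, 0]) mirror([1, 0, 0]) rotate([0, atan2(192, 560), 0]) cube([34, 51, 592]);
translate([0, 840, 0]) rotate([0, atan2(192, 560), 0]) cube([34, 51, 592]);
translate([495, 840, 0]) mirror([1, 0, 0]) rotate([0, atan2(192, 560), 0]) cube([34, 51, 592]);


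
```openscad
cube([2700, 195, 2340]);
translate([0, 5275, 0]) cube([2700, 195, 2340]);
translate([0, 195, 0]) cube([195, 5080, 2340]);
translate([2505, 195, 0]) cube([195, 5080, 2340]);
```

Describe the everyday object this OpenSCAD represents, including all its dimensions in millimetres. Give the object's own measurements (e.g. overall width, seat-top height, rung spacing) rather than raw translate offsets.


The wall frame of a small rectangular building: four walls, each 2340 mm tall and 195 mm thick, enclosing a footprint 2700 mm (x) by 5470 mm (y) outside-to-outside, with no floor or roof. The front and back walls (the −y and +y sides) span the full width; the two side walls fit between them.


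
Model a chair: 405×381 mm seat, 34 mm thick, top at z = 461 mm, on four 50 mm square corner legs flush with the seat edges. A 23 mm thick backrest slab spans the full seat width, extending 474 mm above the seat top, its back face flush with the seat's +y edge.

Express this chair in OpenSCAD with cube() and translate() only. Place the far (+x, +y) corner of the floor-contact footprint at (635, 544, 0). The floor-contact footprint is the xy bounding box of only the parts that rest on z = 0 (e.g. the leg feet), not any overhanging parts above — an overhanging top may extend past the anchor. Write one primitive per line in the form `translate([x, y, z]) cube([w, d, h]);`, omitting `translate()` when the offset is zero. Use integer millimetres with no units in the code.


translate([230, 163, 427]) cube([405, 381, 34]);
translate([230, 163, 0]) cube([50, 50, 427]);
translate([585, 163, 0]) cube([50, 50, 427]);
translate([230, 494, 0]) cube([50, 50, 427]);
translate([585, 494, 0]) cube([50, 50, 427]);
translate([230, 521, 461]) cube([405, 23, 474]);


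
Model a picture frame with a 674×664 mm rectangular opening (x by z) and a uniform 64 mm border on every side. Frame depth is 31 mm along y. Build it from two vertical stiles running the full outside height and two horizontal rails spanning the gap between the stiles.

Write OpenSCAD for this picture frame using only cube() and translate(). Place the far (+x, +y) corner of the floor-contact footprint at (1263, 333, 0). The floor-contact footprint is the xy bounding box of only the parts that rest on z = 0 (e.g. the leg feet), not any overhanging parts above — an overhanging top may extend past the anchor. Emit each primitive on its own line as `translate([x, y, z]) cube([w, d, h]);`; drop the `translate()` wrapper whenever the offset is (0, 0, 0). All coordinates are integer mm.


translate([461, 302, 0]) cube([64, 31, 792]);
translate([1199, 302, 0]) cube([64, 31, 792]);
translate([525, 302, 0]) cube([674, 31, 64]);
translate([525, 302, 728]) cube([674, 31, 64]);


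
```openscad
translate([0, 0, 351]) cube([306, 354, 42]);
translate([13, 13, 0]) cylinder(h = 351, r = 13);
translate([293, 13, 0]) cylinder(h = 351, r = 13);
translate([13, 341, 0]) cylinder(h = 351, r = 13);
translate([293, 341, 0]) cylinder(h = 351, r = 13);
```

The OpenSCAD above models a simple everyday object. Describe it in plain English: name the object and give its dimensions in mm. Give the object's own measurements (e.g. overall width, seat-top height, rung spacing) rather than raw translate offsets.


A simple wooden stool: a rectangular seat 306 mm (x) by 354 mm (y), 42 mm thick, top face at z = 393 mm, on four round legs, each 26 mm in diameter. The legs rest on z = 0, each leg's axis is inset half a diameter from the nearest pair of seat edges (so the leg's bounding box is flush with the corner).


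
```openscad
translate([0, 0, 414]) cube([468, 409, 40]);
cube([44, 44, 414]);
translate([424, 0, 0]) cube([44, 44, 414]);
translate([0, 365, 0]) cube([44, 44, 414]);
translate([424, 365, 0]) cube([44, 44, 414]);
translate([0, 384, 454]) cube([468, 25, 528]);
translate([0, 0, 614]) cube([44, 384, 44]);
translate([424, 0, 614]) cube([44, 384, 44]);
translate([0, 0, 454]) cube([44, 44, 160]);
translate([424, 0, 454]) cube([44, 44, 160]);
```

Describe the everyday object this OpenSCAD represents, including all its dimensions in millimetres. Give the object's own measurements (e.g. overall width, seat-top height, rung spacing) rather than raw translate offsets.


A chair. The seat is a 468×409×40 mm slab with its top at z = 454 mm, on four 44×44 mm corner legs (flush with the seat edges, standing on z = 0). A flat backrest 25 mm thick, 528 mm tall, spans the full seat width and rises from the seat top along its +y edge, rear face flush with the rear of the seat. Two armrests of 44×44 mm section run along each side from the seat's front edge to the front of the backrest, top faces 204 mm above the seat top and outer faces flush with the seat's x-edges; a 44×44 mm post under the front of each armrest stands on the seat at the front corner.


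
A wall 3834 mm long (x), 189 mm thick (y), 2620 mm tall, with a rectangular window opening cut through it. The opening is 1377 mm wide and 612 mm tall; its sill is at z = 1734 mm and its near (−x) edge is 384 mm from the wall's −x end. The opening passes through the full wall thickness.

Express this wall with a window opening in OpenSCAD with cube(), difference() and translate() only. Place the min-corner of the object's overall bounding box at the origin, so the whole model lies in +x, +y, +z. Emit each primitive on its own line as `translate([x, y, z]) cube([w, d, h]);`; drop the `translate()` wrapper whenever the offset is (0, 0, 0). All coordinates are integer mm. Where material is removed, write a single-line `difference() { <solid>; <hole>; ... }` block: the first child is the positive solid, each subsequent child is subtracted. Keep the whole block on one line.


difference() { cube([3834, 189, 2620]); translate([384, 0, 1734]) cube([1377, 189, 612]); }


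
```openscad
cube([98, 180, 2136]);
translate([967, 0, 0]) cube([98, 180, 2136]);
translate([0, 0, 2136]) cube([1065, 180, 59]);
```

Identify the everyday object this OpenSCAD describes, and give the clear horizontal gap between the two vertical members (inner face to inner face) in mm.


A door frame. The clear opening width is 869 mm.

Two 2136 mm tall posts with a header on top — a door frame. The left jamb is 98 mm wide at x = 0; the right jamb starts at x = 967. The clear opening is 967 − 98 = 869 mm.


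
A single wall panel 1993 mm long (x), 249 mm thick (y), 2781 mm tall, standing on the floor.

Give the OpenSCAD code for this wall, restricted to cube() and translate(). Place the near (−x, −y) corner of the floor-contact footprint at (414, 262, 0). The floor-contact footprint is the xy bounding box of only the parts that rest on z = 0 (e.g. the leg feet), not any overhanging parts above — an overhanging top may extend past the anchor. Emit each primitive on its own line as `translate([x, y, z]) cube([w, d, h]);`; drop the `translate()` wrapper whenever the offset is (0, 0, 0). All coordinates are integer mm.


translate([414, 262, 0]) cube([1993, 249, 2781]);


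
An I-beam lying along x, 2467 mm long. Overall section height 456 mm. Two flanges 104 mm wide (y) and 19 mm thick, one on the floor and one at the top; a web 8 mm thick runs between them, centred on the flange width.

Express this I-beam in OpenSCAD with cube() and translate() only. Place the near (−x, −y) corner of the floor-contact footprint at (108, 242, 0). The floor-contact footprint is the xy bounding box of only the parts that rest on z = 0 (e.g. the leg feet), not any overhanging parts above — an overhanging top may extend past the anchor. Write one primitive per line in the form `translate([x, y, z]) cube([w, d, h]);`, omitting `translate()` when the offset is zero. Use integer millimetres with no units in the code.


translate([108, 242, 0]) cube([2467, 104, 19]);
translate([108, 290, 19]) cube([2467, 8, 418]);
translate([108, 242, 437]) cube([2467, 104, 19]);


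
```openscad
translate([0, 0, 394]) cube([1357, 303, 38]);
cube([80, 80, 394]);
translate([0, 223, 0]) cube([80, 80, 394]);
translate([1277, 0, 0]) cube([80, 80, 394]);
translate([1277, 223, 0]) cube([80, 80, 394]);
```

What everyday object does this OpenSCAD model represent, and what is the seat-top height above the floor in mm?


A bench. The seat-top height is 432 mm.

A long slab on four corner posts — a bench. The slab sits at z = 394 with thickness 38, so the top is 394 + 38 = 432 mm.


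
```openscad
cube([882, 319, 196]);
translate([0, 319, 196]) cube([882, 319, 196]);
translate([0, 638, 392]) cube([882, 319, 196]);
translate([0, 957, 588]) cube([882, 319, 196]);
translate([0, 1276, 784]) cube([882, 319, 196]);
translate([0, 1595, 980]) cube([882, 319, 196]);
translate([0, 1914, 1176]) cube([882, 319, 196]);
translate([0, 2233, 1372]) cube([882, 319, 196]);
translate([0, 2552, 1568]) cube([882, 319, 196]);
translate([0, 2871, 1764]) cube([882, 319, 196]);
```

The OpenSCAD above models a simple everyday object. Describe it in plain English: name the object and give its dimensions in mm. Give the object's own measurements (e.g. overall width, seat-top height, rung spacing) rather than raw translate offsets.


A straight staircase of 10 solid steps. Each step is 882 mm wide (x), 319 mm deep (y, the going) and 196 mm tall (the rise). The first step rests on the floor; each subsequent step sits one going further in +y and one rise higher in +z, directly behind and above the previous step with no overlap.


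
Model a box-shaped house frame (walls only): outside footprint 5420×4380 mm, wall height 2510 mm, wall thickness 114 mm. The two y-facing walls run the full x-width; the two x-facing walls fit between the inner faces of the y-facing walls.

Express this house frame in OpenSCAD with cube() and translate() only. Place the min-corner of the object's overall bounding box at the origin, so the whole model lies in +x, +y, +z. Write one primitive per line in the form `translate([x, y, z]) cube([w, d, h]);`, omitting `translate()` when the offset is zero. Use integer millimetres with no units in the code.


cube([5420, 114, 2510]);
translate([0, 4266, 0]) cube([5420, 114, 2510]);
translate([0, 114, 0]) cube([114, 4152, 2510]);
translate([5306, 114, 0]) cube([114, 4152, 2510]);


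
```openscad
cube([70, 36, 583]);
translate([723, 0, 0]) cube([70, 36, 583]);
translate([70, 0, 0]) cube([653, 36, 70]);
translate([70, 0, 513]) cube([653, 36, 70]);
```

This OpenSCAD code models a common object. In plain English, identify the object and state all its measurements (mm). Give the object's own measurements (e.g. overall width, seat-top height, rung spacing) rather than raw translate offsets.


A rectangular picture frame lying in the x–z plane (depth along y). The opening is 653 mm wide (x) by 443 mm tall (z), surrounded by a border 70 mm wide on all four sides. The frame is 36 mm deep and is made of two full-height vertical stiles with two horizontal rails fitted between them.


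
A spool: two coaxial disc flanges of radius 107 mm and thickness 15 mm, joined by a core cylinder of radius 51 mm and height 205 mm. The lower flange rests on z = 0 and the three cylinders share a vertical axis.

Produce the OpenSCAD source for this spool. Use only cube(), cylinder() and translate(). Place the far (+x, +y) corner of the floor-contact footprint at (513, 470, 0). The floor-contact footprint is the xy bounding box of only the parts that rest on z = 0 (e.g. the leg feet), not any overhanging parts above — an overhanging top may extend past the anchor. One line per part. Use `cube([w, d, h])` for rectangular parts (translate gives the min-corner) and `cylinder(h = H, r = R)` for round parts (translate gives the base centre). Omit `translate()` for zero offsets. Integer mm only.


translate([406, 363, 0]) cylinder(h = 15, r = 107);
translate([406, 363, 15]) cylinder(h = 205, r = 51);
translate([406, 363, 220]) cylinder(h = 15, r = 107);


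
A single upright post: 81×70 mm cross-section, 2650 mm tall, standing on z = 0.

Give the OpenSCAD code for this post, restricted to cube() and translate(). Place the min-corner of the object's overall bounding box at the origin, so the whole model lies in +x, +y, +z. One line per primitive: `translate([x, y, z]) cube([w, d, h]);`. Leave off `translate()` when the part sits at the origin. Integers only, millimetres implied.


cube([81, 70, 2650]);


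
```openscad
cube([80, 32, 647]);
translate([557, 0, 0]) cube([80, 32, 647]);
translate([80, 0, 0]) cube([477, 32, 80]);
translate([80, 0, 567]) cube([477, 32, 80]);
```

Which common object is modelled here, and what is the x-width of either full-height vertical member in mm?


A picture frame. The border width is 80 mm.

Four thin pieces enclosing a rectangular opening — a picture frame. The two full-height stiles are 647 mm tall; the top rail sits at z = 567 and is 80 mm tall, so the border above the opening is 647 − 567 = 80 mm, matching the stile x-width.


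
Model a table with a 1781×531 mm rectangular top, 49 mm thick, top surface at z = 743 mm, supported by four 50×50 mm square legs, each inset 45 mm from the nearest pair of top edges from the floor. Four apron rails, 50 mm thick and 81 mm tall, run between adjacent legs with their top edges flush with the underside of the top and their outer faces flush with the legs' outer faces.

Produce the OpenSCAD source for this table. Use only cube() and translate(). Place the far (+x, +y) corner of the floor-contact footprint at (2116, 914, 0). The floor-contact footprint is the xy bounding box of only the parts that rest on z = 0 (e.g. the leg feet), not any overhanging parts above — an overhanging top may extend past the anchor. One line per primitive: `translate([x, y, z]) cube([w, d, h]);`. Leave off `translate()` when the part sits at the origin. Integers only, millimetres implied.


// leg_h = 743 - 49 = 694
// apron z = 694 - 81 = 613
translate([380, 428, 694]) cube([1781, 531, 49]);
translate([425, 473, 0]) cube([50, 50, 694]);
translate([2066, 473, 0]) cube([50, 50, 694]);
translate([425, 864, 0]) cube([50, 50, 694]);
translate([2066, 864, 0]) cube([50, 50, 694]);
translate([475, 473, 613]) cube([1591, 50, 81]);
translate([475, 864, 613]) cube([1591, 50, 81]);
translate([425, 523, 613]) cube([50, 341, 81]);
translate([2066, 523, 613]) cube([50, 341, 81]);


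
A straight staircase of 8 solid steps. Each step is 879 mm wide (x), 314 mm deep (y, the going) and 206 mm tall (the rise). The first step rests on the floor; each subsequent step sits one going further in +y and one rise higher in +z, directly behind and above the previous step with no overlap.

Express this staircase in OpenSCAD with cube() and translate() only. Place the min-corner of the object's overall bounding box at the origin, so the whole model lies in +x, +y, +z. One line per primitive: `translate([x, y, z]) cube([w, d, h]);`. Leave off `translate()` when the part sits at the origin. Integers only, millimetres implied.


cube([879, 314, 206]);
translate([0, 314, 206]) cube([879, 314, 206]);
translate([0, 628, 412]) cube([879, 314, 206]);
translate([0, 942, 618]) cube([879, 314, 206]);
translate([0, 1256, 824]) cube([879, 314, 206]);
translate([0, 1570, 1030]) cube([879, 314, 206]);
translate([0, 1884, 1236]) cube([879, 314, 206]);
translate([0, 2198, 1442]) cube([879, 314, 206]);


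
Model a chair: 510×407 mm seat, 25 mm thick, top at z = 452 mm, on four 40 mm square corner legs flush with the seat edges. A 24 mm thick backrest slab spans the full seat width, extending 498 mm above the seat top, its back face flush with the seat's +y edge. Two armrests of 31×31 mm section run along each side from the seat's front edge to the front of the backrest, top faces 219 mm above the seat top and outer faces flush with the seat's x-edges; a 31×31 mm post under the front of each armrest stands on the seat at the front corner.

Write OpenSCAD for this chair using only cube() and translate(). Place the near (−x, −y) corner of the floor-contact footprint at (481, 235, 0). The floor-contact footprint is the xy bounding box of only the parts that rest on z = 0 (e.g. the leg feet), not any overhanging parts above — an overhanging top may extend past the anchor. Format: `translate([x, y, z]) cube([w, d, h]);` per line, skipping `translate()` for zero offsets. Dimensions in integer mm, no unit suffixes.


translate([481, 235, 427]) cube([510, 407, 25]);
translate([481, 235, 0]) cube([40, 40, 427]);
translate([951, 235, 0]) cube([40, 40, 427]);
translate([481, 602, 0]) cube([40, 40, 427]);
translate([951, 602, 0]) cube([40, 40, 427]);
translate([481, 618, 452]) cube([510, 24, 498]);
translate([481, 235, 640]) cube([31, 383, 31]);
translate([960, 235, 640]) cube([31, 383, 31]);
translate([481, 235, 452]) cube([31, 31, 188]);
translate([960, 235, 452]) cube([31, 31, 188]);


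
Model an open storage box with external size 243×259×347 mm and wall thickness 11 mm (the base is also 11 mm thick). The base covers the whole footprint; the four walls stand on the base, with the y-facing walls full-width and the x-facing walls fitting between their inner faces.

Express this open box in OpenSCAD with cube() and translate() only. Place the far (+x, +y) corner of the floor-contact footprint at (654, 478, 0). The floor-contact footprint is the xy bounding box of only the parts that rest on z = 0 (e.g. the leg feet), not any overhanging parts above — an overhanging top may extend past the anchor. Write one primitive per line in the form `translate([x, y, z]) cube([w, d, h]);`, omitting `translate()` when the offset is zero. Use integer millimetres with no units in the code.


translate([411, 219, 0]) cube([243, 259, 11]);
translate([411, 219, 11]) cube([243, 11, 336]);
translate([411, 467, 11]) cube([243, 11, 336]);
translate([411, 230, 11]) cube([11, 237, 336]);
translate([643, 230, 11]) cube([11, 237, 336]);


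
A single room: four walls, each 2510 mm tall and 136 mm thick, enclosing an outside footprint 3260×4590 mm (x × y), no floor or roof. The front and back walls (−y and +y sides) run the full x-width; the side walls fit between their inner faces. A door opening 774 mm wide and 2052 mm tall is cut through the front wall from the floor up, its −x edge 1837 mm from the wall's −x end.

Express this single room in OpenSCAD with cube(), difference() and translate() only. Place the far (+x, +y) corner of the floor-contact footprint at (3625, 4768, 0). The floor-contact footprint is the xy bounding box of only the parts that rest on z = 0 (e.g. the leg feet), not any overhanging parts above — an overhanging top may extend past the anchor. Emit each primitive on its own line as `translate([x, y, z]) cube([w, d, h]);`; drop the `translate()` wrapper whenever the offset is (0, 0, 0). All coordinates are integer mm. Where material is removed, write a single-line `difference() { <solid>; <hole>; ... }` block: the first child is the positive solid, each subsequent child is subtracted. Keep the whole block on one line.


difference() { translate([365, 178, 0]) cube([3260, 136, 2510]); translate([2202, 178, 0]) cube([774, 136, 2052]); }
translate([365, 4632, 0]) cube([3260, 136, 2510]);
translate([365, 314, 0]) cube([136, 4318, 2510]);
translate([3489, 314, 0]) cube([136, 4318, 2510]);


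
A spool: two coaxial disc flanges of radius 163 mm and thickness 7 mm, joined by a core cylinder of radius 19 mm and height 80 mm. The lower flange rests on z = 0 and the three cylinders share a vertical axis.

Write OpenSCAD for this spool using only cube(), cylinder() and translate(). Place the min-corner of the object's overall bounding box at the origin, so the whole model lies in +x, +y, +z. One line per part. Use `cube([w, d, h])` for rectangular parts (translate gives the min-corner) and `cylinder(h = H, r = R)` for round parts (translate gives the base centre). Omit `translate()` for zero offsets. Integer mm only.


translate([163, 163, 0]) cylinder(h = 7, r = 163);
translate([163, 163, 7]) cylinder(h = 80, r = 19);
translate([163, 163, 87]) cylinder(h = 7, r = 163);


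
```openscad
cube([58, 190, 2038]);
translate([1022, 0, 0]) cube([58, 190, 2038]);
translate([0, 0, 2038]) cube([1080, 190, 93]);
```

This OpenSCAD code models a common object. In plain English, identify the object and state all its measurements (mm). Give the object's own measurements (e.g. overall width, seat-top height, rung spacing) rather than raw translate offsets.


A door frame. The clear opening is 964 mm wide and 2038 mm high. Two 58 mm wide jambs, 190 mm deep, stand either side of the opening from the floor to the top of the opening. A 93 mm thick head sits across the top of both jambs, spanning the full outside width of the frame.


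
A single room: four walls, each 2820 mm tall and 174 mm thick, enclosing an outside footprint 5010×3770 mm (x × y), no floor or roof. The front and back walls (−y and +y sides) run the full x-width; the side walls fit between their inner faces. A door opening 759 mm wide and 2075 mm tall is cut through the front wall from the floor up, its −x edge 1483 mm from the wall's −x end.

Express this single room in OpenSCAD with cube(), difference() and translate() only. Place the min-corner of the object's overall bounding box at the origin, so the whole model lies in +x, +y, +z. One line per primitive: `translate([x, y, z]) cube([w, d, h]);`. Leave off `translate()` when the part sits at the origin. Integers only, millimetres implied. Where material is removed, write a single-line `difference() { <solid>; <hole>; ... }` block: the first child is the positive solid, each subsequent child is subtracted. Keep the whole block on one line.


difference() { cube([5010, 174, 2820]); translate([1483, 0, 0]) cube([759, 174, 2075]); }
translate([0, 3596, 0]) cube([5010, 174, 2820]);
translate([0, 174, 0]) cube([174, 3422, 2820]);
translate([4836, 174, 0]) cube([174, 3422, 2820]);


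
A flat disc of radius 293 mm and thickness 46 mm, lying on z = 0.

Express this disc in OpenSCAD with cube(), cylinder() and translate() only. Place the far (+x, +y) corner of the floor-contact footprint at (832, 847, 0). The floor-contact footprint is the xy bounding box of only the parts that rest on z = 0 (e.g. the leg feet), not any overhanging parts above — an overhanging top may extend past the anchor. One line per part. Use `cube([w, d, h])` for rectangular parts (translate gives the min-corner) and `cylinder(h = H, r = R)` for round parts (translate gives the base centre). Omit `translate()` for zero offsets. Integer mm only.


translate([539, 554, 0]) cylinder(h = 46, r = 293);
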